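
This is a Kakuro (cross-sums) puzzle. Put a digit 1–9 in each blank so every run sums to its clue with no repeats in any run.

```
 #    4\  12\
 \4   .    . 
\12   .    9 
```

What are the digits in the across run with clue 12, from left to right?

3, 9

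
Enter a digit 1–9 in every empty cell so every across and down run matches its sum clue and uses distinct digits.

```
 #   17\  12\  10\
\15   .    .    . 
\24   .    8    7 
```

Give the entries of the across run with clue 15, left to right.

24 in 3 cells must be {7,8,9}; 17 in 2 cells must be {8,9}.
R1C2 = 12 − 8 = 4 completes the 12 down.
R1C3 = 10 − 7 = 3 completes the 10 down.
R2C1 = 24 − 15 = 9 completes the 24 across.
R1C1 = 15 − 7 = 8 completes the 15 across.

8, 4, 3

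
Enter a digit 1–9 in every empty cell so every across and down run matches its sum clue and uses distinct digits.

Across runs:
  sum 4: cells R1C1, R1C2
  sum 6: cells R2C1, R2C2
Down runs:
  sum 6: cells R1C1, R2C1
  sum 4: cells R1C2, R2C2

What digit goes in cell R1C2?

3

4 in 2 cells must be {1,3}.
The 4 across and the 6 down share only 1, so R1C1 = 1.
R1C2 = 4 − 1 = 3 completes the 4 across.
R2C1 = 6 − 1 = 5 completes the 6 down.
R2C2 = 6 − 5 = 1 completes the 6 across.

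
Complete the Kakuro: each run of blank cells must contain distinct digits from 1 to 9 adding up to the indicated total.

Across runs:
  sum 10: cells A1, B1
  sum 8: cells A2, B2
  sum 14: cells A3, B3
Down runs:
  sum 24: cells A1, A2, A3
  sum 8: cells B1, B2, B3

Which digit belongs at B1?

24 in 3 cells must be {7,8,9}.
The 8 across and the 24 down share only 7, so A2 = 7.
B2 = 8 − 7 = 1 completes the 8 across.
Given what's placed, B3 must be 5 to fit the 14 across and 8 down.
B1 = 8 − 6 = 2 completes the 8 down.
A3 = 14 − 5 = 9 completes the 14 across.
A1 = 10 − 2 = 8 completes the 10 across.

2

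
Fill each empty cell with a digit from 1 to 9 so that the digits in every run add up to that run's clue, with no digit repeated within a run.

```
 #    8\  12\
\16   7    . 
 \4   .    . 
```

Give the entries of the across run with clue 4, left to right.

1, 3

16 in 2 cells must be {7,9}; 4 in 2 cells must be {1,3}.
R1C2 = 16 − 7 = 9 completes the 16 across.
R2C1 = 8 − 7 = 1 completes the 8 down.
R2C2 = 4 − 1 = 3 completes the 4 across.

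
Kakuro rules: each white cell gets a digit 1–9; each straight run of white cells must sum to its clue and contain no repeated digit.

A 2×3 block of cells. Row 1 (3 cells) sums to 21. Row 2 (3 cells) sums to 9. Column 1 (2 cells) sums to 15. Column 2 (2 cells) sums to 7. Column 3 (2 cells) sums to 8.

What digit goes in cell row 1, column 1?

9

The 9 across and the 15 down share only 6, so (2,1) = 6.
(1,1) = 15 − 6 = 9 completes the 15 down.
Nothing is forced directly, so branch on (1,2), whose candidates are 4 or 5. If (1,2) = 4: then (1,3) would have to be in {8} for the 21 across but in {1,2,3,5,6,7} for the 8 down — contradiction. So (1,2) = 5.
(1,3) = 21 − 14 = 7 completes the 21 across.
(2,2) = 7 − 5 = 2 completes the 7 down.
(2,3) = 9 − 8 = 1 completes the 9 across.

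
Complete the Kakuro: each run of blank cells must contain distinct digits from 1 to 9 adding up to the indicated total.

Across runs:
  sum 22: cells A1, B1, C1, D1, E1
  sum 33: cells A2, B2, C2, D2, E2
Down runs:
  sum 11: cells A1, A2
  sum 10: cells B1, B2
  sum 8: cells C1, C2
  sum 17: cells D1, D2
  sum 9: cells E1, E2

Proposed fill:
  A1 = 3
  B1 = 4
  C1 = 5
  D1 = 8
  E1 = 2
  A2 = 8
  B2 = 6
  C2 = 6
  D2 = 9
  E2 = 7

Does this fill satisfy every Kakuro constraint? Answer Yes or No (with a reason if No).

No — the down run C1–C2 sums to 11, not 8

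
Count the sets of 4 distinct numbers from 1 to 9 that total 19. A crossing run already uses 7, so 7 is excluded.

6

4 distinct digits from 1–9 sum between 10 and 30.
Dropping sets that contain 7.
Enumerating: {1,3,6,9}, {1,4,5,9}, {1,4,6,8}, {2,3,5,9}, {2,3,6,8}, {2,4,5,8}.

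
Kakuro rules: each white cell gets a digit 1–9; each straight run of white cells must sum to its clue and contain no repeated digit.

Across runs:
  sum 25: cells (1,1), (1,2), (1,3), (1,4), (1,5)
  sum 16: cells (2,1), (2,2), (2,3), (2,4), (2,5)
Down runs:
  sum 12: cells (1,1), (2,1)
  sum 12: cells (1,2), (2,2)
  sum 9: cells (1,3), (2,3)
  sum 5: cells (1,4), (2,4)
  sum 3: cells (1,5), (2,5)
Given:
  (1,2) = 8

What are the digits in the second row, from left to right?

3, 4, 6, 1, 2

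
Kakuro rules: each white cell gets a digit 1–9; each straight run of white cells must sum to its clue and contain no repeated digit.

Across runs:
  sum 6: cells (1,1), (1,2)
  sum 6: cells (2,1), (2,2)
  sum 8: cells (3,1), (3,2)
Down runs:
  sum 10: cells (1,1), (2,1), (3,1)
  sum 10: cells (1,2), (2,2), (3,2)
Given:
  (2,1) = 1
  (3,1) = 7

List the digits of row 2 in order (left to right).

1, 5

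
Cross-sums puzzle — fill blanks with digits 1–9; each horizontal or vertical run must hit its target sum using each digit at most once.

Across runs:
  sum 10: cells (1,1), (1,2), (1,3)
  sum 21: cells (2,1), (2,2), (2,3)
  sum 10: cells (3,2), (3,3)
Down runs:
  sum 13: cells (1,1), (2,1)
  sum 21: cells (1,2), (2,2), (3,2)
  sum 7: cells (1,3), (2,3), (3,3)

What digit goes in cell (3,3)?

7 in 3 cells must be {1,2,4}.
Only 4 fits (2,3) under both its across sum 21 and down sum 7.
Nothing is forced directly, so branch on (2,2), whose candidates are 8 or 9. If (2,2) = 8: that forces (2,1) = 9, (1,1) = 4, after which (1,2) would have to be in {1,5} for the 10 across but in {4,6,7,9} for the 21 down — contradiction. So (2,2) = 9.
(2,1) = 21 − 13 = 8 completes the 21 across.
(1,1) = 13 − 8 = 5 completes the 13 down.
(1,2) = 4: the only remaining digit allowed by both the 10 across and the 21 down.
(1,3) = 10 − 9 = 1 completes the 10 across.
(3,2) = 21 − 13 = 8 completes the 21 down.
(3,3) = 10 − 8 = 2 completes the 10 across.

2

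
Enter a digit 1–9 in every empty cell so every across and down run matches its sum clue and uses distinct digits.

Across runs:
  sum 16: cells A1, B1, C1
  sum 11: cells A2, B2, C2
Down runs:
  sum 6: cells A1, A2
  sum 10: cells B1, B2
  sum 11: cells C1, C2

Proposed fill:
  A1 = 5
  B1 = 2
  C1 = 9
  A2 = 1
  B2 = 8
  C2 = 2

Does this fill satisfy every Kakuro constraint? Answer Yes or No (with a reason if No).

Yes

Across: 5+2+9=16; 1+8+2=11. Down: 5+1=6; 2+8=10; 9+2=11. No digit repeats within any run.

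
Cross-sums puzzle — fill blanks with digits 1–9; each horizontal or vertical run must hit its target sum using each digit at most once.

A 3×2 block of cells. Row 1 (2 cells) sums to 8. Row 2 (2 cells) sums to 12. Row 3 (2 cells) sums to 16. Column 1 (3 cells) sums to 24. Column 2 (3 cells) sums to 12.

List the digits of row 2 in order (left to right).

16 in 2 cells must be {7,9}; 24 in 3 cells must be {7,8,9}.
The 8 across and the 24 down share only 7, so (1,1) = 7.
(1,2) = 8 − 7 = 1 completes the 8 across.
Given what's placed, (3,1) must be 9 to fit the 16 across and 24 down.
(3,2) = 16 − 9 = 7 completes the 16 across.
(2,1) = 24 − 16 = 8 completes the 24 down.
(2,2) = 12 − 8 = 4 completes the 12 across.

8, 4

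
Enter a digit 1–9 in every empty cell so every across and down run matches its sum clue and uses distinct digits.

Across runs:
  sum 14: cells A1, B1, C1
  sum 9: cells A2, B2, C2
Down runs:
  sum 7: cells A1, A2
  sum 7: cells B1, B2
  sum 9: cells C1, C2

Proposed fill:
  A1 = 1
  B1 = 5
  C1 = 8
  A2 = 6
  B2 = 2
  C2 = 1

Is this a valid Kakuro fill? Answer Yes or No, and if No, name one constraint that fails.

Yes

Across: 1+5+8=14; 6+2+1=9. Down: 1+6=7; 5+2=7; 8+1=9. No digit repeats within any run.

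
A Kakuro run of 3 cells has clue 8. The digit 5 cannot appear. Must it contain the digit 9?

The only way to make 8 from 3 distinct digits under that restriction is {1,3,4}, which does not contain 9.

No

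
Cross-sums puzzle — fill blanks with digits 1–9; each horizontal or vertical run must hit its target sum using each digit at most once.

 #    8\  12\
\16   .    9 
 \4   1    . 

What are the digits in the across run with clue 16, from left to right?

16 in 2 cells must be {7,9}; 4 in 2 cells must be {1,3}.
R1C1 = 16 − 9 = 7 completes the 16 across.
R2C2 = 4 − 1 = 3 completes the 4 across.

7 9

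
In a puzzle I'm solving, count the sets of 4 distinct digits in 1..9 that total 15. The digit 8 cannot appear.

5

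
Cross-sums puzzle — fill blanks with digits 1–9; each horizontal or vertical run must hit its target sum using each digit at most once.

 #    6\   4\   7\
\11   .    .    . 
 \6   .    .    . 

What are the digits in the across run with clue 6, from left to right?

2 3 1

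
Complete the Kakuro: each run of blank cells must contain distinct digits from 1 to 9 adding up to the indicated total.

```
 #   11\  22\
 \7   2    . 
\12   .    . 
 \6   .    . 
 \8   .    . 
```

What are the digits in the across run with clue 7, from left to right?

2 5

11 in 4 cells must be {1,2,3,5}.
R1C2 = 7 − 2 = 5 completes the 7 across.
Nothing is forced directly, so branch on R3C1, whose candidates are 1 or 5. If R3C1 = 1: then R3C2 would have to be in {5} for the 6 across but in {1,2,3,4,6,7,8,9} for the 22 down — contradiction. So R3C1 = 5.
R2C1 = 3: the only remaining digit allowed by both the 12 across and the 11 down.
R2C2 = 12 − 3 = 9 completes the 12 across.
R3C2 = 6 − 5 = 1 completes the 6 across.
R4C1 = 11 − 10 = 1 completes the 11 down.
R4C2 = 8 − 1 = 7 completes the 8 across.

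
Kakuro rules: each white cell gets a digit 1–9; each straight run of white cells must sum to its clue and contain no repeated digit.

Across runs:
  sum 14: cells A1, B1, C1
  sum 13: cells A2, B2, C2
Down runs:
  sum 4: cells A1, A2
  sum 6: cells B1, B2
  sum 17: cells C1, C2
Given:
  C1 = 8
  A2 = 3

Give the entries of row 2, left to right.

4 in 2 cells must be {1,3}; 17 in 2 cells must be {8,9}.
A1 = 4 − 3 = 1 completes the 4 down.
B1 = 14 − 9 = 5 completes the 14 across.
B2 = 6 − 5 = 1 completes the 6 down.
C2 = 13 − 4 = 9 completes the 13 across.

3 1 9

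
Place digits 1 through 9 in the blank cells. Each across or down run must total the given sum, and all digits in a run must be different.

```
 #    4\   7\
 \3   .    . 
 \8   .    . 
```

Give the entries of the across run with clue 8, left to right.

3, 5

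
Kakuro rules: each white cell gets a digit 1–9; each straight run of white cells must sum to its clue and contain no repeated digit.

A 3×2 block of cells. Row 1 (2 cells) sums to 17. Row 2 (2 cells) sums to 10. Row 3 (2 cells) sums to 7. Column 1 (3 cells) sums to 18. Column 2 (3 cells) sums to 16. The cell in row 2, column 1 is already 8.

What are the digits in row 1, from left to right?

17 in 2 cells must be {8,9}.
Given what's placed, (1,1) must be 9 to fit the 17 across and 18 down.
(1,2) = 17 − 9 = 8 completes the 17 across.
(2,2) = 10 − 8 = 2 completes the 10 across.
(3,1) = 18 − 17 = 1 completes the 18 down.
(3,2) = 7 − 1 = 6 completes the 7 across.

9, 8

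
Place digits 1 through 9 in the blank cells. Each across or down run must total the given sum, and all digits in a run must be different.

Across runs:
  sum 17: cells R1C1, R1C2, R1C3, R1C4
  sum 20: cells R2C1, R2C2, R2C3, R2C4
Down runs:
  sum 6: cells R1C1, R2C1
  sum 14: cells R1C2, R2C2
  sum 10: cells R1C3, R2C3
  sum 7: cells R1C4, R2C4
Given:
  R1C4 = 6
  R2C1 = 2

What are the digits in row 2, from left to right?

R1C1 = 6 − 2 = 4 completes the 6 down.
Given what's placed, R1C2 must be 5 to fit the 17 across and 14 down.
R1C3 = 17 − 15 = 2 completes the 17 across.
R2C2 = 14 − 5 = 9 completes the 14 down.
R2C3 = 10 − 2 = 8 completes the 10 down.
R2C4 = 20 − 19 = 1 completes the 20 across.

2 9 8 1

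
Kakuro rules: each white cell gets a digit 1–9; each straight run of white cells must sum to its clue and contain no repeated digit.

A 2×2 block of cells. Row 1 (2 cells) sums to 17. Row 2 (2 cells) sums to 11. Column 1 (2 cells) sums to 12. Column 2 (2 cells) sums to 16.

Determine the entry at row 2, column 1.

4

17 in 2 cells must be {8,9}; 16 in 2 cells must be {7,9}.
The 17 across and the 16 down share only 9, so (1,2) = 9.
(2,2) = 16 − 9 = 7 completes the 16 down.
(1,1) = 17 − 9 = 8 completes the 17 across.
(2,1) = 11 − 7 = 4 completes the 11 across.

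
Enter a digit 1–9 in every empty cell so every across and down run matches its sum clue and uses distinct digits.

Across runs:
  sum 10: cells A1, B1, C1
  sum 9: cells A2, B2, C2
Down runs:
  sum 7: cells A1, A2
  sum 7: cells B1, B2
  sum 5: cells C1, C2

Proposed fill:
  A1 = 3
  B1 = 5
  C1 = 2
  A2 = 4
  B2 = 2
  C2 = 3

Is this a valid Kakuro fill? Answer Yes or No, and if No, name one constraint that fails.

Yes

Across: 3+5+2=10; 4+2+3=9. Down: 3+4=7; 5+2=7; 2+3=5. No digit repeats within any run.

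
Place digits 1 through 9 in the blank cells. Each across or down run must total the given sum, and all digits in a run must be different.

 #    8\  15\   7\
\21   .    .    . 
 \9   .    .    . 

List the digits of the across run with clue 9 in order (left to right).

The 9 across and the 15 down share only 6, so R2C2 = 6.
R1C2 = 15 − 6 = 9 completes the 15 down.
Nothing is forced directly, so branch on R1C1, whose candidates are 5 or 7. If R1C1 = 5: then R1C3 would have to be in {7} for the 21 across but in {1,2,3,4,5,6} for the 7 down — contradiction. So R1C1 = 7.
R1C3 = 21 − 16 = 5 completes the 21 across.
R2C1 = 8 − 7 = 1 completes the 8 down.
R2C3 = 9 − 7 = 2 completes the 9 across.

1, 6, 2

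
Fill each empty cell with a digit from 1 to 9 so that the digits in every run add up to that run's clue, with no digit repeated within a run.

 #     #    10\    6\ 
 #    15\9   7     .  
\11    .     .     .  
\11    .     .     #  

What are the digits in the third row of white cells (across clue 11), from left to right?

R1C3 = 9 − 7 = 2 completes the 9 across.
R2C3 = 6 − 2 = 4 completes the 6 down.
R3C2 = 2: the only remaining digit allowed by both the 11 across and the 10 down.
Given what's placed, R2C1 must be 6 to fit the 11 across and 15 down.
R2C2 = 11 − 10 = 1 completes the 11 across.
R3C1 = 11 − 2 = 9 completes the 11 across.

9 2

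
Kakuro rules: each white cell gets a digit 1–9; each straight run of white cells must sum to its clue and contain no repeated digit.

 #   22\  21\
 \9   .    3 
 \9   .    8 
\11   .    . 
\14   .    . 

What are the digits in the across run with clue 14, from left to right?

R1C1 = 9 − 3 = 6 completes the 9 across.
R2C1 = 9 − 8 = 1 completes the 9 across.
Given what's placed, R4C1 must be 8 to fit the 14 across and 22 down.
R4C2 = 14 − 8 = 6 completes the 14 across.
R3C1 = 22 − 15 = 7 completes the 22 down.
R3C2 = 11 − 7 = 4 completes the 11 across.

8 6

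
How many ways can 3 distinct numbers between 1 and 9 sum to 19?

5

3 distinct digits from 1–9 sum between 6 and 24.
Enumerating: {2,8,9}, {3,7,9}, {4,6,9}, {4,7,8}, {5,6,8}.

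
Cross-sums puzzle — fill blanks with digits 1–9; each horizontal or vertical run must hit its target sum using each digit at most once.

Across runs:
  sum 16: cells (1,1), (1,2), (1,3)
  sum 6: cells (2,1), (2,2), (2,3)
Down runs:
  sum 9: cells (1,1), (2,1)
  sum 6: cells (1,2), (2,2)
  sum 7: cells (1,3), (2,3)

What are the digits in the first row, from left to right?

6 in 3 cells must be {1,2,3}.
Nothing is forced directly, so branch on (2,3), whose candidates are 1 or 2 or 3. If (2,3) = 1: that forces (1,3) = 6, (2,2) = 2, after which (1,2) would have to be in {1,2,3,7,8,9} for the 16 across but in {4} for the 6 down — contradiction. If (2,3) = 2: that forces (1,3) = 5, (2,2) = 1, after which (1,2) would have to be in {2,3,4,7,8,9} for the 16 across but in {5} for the 6 down — contradiction. So (2,3) = 3.
(1,3) = 7 − 3 = 4 completes the 7 down.
Given what's placed, (1,2) must be 5 to fit the 16 across and 6 down.
(2,2) = 6 − 5 = 1 completes the 6 down.
(1,1) = 16 − 9 = 7 completes the 16 across.
(2,1) = 6 − 4 = 2 completes the 6 across.

7 5 4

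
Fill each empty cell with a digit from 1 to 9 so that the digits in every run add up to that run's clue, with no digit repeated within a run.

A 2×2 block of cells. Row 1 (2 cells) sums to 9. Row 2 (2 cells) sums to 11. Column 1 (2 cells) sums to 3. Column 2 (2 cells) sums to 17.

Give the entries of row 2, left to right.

3 in 2 cells must be {1,2}; 17 in 2 cells must be {8,9}.
The 9 across and the 17 down share only 8, so (1,2) = 8.
The 11 across and the 3 down share only 2, so (2,1) = 2.
(2,2) = 11 − 2 = 9 completes the 11 across.
(1,1) = 9 − 8 = 1 completes the 9 across.

2, 9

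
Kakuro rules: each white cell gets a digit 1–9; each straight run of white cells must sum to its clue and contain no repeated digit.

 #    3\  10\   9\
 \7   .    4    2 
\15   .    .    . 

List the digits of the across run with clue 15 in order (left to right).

2 6 7

7 in 3 cells must be {1,2,4}; 3 in 2 cells must be {1,2}.
R1C1 = 7 − 6 = 1 completes the 7 across.
R2C1 = 3 − 1 = 2 completes the 3 down.
R2C2 = 10 − 4 = 6 completes the 10 down.
R2C3 = 15 − 8 = 7 completes the 15 across.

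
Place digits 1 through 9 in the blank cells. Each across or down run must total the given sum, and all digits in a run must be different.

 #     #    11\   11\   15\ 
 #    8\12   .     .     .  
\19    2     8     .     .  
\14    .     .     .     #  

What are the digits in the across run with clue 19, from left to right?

2 8 3 6

R2C4 = 6: the only remaining digit allowed by both the 19 across and the 15 down.
R3C1 = 8 − 2 = 6 completes the 8 down.
R3C2 = 1: the only remaining digit allowed by both the 14 across and the 11 down.
R3C3 = 14 − 7 = 7 completes the 14 across.
R1C2 = 11 − 9 = 2 completes the 11 down.
R1C4 = 15 − 6 = 9 completes the 15 down.
R2C3 = 19 − 16 = 3 completes the 19 across.
R1C3 = 12 − 11 = 1 completes the 12 across.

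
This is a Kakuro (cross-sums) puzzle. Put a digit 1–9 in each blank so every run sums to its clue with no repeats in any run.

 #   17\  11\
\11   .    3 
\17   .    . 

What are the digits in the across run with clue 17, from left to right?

17 in 2 cells must be {8,9}.
R1C1 = 11 − 3 = 8 completes the 11 across.
R2C1 = 17 − 8 = 9 completes the 17 down.
R2C2 = 17 − 9 = 8 completes the 17 across.

9 8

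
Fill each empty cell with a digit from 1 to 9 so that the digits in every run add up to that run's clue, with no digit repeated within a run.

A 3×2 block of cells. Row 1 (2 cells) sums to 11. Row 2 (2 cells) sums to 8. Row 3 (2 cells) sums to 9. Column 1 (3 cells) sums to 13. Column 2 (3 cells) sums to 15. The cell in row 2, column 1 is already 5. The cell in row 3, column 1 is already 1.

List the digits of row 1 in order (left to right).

(1,1) = 13 − 6 = 7 completes the 13 down.
(1,2) = 11 − 7 = 4 completes the 11 across.
(2,2) = 8 − 5 = 3 completes the 8 across.
(3,2) = 9 − 1 = 8 completes the 9 across.

7 4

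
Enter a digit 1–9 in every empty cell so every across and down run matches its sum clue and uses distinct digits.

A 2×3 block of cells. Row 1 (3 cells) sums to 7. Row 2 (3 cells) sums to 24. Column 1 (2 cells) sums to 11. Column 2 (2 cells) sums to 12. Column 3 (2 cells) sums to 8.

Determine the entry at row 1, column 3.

1

7 in 3 cells must be {1,2,4}; 24 in 3 cells must be {7,8,9}.
The 7 across and the 12 down share only 4, so (1,2) = 4.
(2,2) = 12 − 4 = 8 completes the 12 down.
Given what's placed, (2,3) must be 7 to fit the 24 across and 8 down.
(1,1) = 2: the only remaining digit allowed by both the 7 across and the 11 down.
(1,3) = 7 − 6 = 1 completes the 7 across.
(2,1) = 24 − 15 = 9 completes the 24 across.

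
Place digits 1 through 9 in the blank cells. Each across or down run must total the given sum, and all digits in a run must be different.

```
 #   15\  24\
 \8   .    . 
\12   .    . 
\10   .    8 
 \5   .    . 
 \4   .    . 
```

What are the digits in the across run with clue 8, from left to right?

3 5

4 in 2 cells must be {1,3}; 15 in 5 cells must be {1,2,3,4,5}.
R3C1 = 10 − 8 = 2 completes the 10 across.
Nothing is forced directly, so branch on R2C1, whose candidates are 3 or 4 or 5. If R2C1 = 3: that forces R2C2 = 9, R5C1 = 1, after which R5C2 would have to be in {3} for the 4 across but in {1,2,4} for the 24 down — contradiction. If R2C1 = 4: then R2C2 would have to be in {8} for the 12 across but in {1,2,3,4,5,6,7,9} for the 24 down — contradiction. So R2C1 = 5.
R2C2 = 12 − 5 = 7 completes the 12 across.
No cell is forced outright now. R1C1 can only be 1 or 3 (the digits allowed by both its 8 across and its 15 down). If R1C1 = 1: then R1C2 would have to be in {7} for the 8 across but in {1,2,3,4,5,6} for the 24 down — contradiction. So R1C1 = 3.
R1C2 = 8 − 3 = 5 completes the 8 across.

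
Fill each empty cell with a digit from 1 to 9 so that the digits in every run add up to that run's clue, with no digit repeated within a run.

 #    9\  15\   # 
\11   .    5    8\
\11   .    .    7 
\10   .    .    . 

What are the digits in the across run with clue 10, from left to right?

R1C1 = 11 − 5 = 6 completes the 11 across.
Given what's placed, R2C1 must be 1 to fit the 11 across and 9 down.
R2C2 = 11 − 8 = 3 completes the 11 across.
R3C1 = 9 − 7 = 2 completes the 9 down.
R3C2 = 15 − 8 = 7 completes the 15 down.
R3C3 = 10 − 9 = 1 completes the 10 across.

2 7 1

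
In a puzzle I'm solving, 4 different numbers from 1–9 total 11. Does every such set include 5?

Yes

The only way to make 11 from 4 distinct digits is {1,2,3,5}, which contains 5.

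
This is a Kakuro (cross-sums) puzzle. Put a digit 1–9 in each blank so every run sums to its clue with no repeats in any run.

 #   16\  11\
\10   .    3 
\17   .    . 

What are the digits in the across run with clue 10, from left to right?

7 3

17 in 2 cells must be {8,9}; 16 in 2 cells must be {7,9}.
R1C1 = 10 − 3 = 7 completes the 10 across.
R2C1 = 16 − 7 = 9 completes the 16 down.
R2C2 = 17 − 9 = 8 completes the 17 across.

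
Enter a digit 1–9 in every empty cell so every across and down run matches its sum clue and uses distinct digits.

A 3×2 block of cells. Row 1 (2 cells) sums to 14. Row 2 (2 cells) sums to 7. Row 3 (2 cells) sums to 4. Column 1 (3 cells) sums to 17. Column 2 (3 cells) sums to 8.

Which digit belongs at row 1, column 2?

4 in 2 cells must be {1,3}.
The 14 across and the 8 down share only 5, so (1,2) = 5.
Given what's placed, (3,2) must be 1 to fit the 4 across and 8 down.
(1,1) = 14 − 5 = 9 completes the 14 across.
(2,2) = 8 − 6 = 2 completes the 8 down.
(3,1) = 4 − 1 = 3 completes the 4 across.
(2,1) = 7 − 2 = 5 completes the 7 across.

5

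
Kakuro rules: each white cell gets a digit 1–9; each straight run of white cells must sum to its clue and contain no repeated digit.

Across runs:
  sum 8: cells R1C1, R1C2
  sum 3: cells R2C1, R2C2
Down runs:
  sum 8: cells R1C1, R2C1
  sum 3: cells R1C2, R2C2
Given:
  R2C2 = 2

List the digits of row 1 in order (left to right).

7 1

3 in 2 cells must be {1,2}.
R1C2 = 3 − 2 = 1 completes the 3 down.
R2C1 = 3 − 2 = 1 completes the 3 across.
R1C1 = 8 − 1 = 7 completes the 8 across.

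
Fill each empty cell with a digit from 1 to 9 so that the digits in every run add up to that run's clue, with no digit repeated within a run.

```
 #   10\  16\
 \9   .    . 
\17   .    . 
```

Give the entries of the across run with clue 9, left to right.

2 7

17 in 2 cells must be {8,9}; 16 in 2 cells must be {7,9}.
The 9 across and the 16 down share only 7, so R1C2 = 7.
R2C2 = 16 − 7 = 9 completes the 16 down.
R1C1 = 9 − 7 = 2 completes the 9 across.
R2C1 = 17 − 9 = 8 completes the 17 across.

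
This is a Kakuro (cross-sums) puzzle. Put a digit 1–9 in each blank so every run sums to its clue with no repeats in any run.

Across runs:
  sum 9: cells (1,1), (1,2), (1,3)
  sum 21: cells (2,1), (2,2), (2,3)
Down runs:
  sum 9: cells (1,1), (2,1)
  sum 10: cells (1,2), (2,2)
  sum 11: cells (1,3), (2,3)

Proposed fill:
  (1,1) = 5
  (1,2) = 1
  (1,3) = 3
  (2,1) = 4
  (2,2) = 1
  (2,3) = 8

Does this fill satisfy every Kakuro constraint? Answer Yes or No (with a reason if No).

No — the down run (1,2)–(2,2) sums to 2, not 10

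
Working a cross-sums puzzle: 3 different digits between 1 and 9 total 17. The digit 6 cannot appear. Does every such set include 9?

No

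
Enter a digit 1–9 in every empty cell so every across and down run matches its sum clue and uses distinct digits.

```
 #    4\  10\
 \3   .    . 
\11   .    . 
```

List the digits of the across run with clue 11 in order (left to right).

3 8

3 in 2 cells must be {1,2}; 4 in 2 cells must be {1,3}.
The 3 across and the 4 down share only 1, so R1C1 = 1.
R1C2 = 3 − 1 = 2 completes the 3 across.
R2C1 = 4 − 1 = 3 completes the 4 down.
R2C2 = 11 − 3 = 8 completes the 11 across.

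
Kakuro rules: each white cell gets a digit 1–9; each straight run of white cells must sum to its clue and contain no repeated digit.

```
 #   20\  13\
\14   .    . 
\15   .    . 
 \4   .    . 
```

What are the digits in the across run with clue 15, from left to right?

4 in 2 cells must be {1,3}.
The 4 across and the 20 down share only 3, so R3C1 = 3.
R3C2 = 4 − 3 = 1 completes the 4 across.
Nothing is forced directly, so branch on R1C1, whose candidates are 8 or 9. If R1C1 = 8: then R1C2 would have to be in {6} for the 14 across but in {3,4,5,7,8,9} for the 13 down — contradiction. So R1C1 = 9.
R1C2 = 14 − 9 = 5 completes the 14 across.
R2C1 = 20 − 12 = 8 completes the 20 down.
R2C2 = 15 − 8 = 7 completes the 15 across.

8 7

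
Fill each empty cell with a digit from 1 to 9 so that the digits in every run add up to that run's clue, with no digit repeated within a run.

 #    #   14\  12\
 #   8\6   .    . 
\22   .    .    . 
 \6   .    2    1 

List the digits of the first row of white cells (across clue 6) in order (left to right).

6 in 3 cells must be {1,2,3}.
R3C1 = 6 − 3 = 3 completes the 6 across.
R2C1 = 8 − 3 = 5 completes the 8 down.
Nothing is forced directly, so branch on R1C2, whose candidates are 4 or 5. If R1C2 = 5: then R1C3 would have to be in {1} for the 6 across but in {2,3,4,5,6,7,8,9} for the 12 down — contradiction. So R1C2 = 4.
R1C3 = 6 − 4 = 2 completes the 6 across.
R2C2 = 14 − 6 = 8 completes the 14 down.
R2C3 = 22 − 13 = 9 completes the 22 across.

4 2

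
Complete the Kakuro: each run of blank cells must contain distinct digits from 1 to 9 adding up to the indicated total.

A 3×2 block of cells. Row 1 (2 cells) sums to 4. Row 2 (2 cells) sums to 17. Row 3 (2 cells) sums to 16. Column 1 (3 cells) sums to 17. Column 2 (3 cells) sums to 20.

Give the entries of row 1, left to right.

1, 3

4 in 2 cells must be {1,3}; 17 in 2 cells must be {8,9}; 16 in 2 cells must be {7,9}.
The 4 across and the 20 down share only 3, so (1,2) = 3.
Given what's placed, (3,2) must be 9 to fit the 16 across and 20 down.
(1,1) = 4 − 3 = 1 completes the 4 across.
(2,1) = 9: the only remaining digit allowed by both the 17 across and the 17 down.
(2,2) = 17 − 9 = 8 completes the 17 across.
(3,1) = 16 − 9 = 7 completes the 16 across.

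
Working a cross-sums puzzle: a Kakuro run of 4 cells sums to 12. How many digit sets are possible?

4 distinct digits from 1–9 sum between 10 and 30.
Enumerating: {1,2,3,6}, {1,2,4,5}.

2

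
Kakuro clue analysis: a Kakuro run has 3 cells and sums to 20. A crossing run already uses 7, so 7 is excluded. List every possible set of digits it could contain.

3 distinct digits from 1–9 sum between 6 and 24.
Dropping sets that contain 7.

{3,8,9}; {5,6,9}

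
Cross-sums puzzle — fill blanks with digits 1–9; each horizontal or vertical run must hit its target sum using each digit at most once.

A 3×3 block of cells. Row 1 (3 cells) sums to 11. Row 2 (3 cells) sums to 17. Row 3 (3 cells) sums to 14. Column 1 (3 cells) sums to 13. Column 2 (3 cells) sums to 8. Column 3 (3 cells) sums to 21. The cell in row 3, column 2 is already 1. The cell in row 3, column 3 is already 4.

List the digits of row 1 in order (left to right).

1 2 8

(1,3) = 8: the only remaining digit allowed by both the 11 across and the 21 down.
(2,3) = 21 − 12 = 9 completes the 21 down.
(3,1) = 14 − 5 = 9 completes the 14 across.
Given what's placed, (1,1) must be 1 to fit the 11 across and 13 down.
(1,2) = 11 − 9 = 2 completes the 11 across.
(2,1) = 13 − 10 = 3 completes the 13 down.
(2,2) = 17 − 12 = 5 completes the 17 across.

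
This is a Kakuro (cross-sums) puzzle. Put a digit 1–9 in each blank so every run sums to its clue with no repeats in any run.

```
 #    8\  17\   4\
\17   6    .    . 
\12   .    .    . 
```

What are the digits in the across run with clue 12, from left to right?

17 in 2 cells must be {8,9}; 4 in 2 cells must be {1,3}.
R1C3 = 3: the only remaining digit allowed by both the 17 across and the 4 down.
R2C1 = 8 − 6 = 2 completes the 8 down.
R2C2 = 9: the only remaining digit allowed by both the 12 across and the 17 down.
R2C3 = 12 − 11 = 1 completes the 12 across.
R1C2 = 17 − 9 = 8 completes the 17 across.

2 9 1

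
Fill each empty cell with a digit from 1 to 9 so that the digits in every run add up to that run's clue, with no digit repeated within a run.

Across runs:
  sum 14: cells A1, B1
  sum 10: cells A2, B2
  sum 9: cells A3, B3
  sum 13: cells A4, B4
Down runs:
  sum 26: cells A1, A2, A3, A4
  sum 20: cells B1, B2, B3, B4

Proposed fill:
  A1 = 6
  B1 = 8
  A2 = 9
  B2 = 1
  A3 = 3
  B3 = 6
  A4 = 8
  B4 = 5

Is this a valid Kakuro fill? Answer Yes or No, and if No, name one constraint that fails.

Yes

Across: 6+8=14; 9+1=10; 3+6=9; 8+5=13. Down: 6+9+3+8=26; 8+1+6+5=20. No digit repeats within any run.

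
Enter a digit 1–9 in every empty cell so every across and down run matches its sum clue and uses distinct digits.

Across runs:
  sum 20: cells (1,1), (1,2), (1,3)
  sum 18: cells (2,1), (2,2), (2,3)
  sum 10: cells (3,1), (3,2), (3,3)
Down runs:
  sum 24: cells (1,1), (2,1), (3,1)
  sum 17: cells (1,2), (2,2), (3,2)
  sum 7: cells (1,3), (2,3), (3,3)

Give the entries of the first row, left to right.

24 in 3 cells must be {7,8,9}; 7 in 3 cells must be {1,2,4}.
Only 4 fits (1,3) under both its across sum 20 and down sum 7.
Only 7 fits (3,1) under both its across sum 10 and down sum 24.
(1,1) = 9: the only remaining digit allowed by both the 20 across and the 24 down.
(1,2) = 20 − 13 = 7 completes the 20 across.

9 7 4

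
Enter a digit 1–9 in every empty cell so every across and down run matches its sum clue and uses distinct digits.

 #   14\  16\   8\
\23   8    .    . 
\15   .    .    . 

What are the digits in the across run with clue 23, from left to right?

8 9 6

23 in 3 cells must be {6,8,9}; 16 in 2 cells must be {7,9}.
R1C2 = 9: the only remaining digit allowed by both the 23 across and the 16 down.
R1C3 = 23 − 17 = 6 completes the 23 across.
R2C1 = 14 − 8 = 6 completes the 14 down.
R2C2 = 16 − 9 = 7 completes the 16 down.
R2C3 = 15 − 13 = 2 completes the 15 across.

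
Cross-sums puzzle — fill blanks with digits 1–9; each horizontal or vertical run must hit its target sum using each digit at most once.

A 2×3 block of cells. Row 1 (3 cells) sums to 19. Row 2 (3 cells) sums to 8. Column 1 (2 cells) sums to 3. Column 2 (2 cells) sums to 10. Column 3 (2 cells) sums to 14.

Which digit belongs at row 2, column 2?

2

3 in 2 cells must be {1,2}.
The 19 across and the 3 down share only 2, so (1,1) = 2.
(2,1) = 3 − 2 = 1 completes the 3 down.
Given what's placed, (2,3) must be 5 to fit the 8 across and 14 down.
(1,3) = 14 − 5 = 9 completes the 14 down.
(2,2) = 8 − 6 = 2 completes the 8 across.
(1,2) = 19 − 11 = 8 completes the 19 across.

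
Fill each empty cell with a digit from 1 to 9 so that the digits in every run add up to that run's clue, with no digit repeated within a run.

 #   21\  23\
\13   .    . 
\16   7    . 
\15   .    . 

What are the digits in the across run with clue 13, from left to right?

16 in 2 cells must be {7,9}; 23 in 3 cells must be {6,8,9}.
R2C2 = 16 − 7 = 9 completes the 16 across.
Nothing is forced directly, so branch on R1C2, whose candidates are 6 or 8. If R1C2 = 6: then R1C1 would have to be in {7} for the 13 across but in {5,6,8,9} for the 21 down — contradiction. So R1C2 = 8.
R1C1 = 13 − 8 = 5 completes the 13 across.
R3C1 = 21 − 12 = 9 completes the 21 down.
R3C2 = 15 − 9 = 6 completes the 15 across.

5 8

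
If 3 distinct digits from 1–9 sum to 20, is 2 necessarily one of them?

No

Counterexample: {3,8,9} sums to 20 without using 2.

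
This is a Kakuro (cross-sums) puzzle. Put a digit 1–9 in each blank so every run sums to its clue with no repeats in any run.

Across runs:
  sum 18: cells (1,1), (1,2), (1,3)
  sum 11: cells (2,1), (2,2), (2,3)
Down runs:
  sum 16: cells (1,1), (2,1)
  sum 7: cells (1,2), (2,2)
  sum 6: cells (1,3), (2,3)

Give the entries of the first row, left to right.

16 in 2 cells must be {7,9}.
The 11 across and the 16 down share only 7, so (2,1) = 7.
Given what's placed, (2,3) must be 1 to fit the 11 across and 6 down.
(1,1) = 16 − 7 = 9 completes the 16 down.
(1,3) = 6 − 1 = 5 completes the 6 down.
(2,2) = 11 − 8 = 3 completes the 11 across.
(1,2) = 18 − 14 = 4 completes the 18 across.

9 4 5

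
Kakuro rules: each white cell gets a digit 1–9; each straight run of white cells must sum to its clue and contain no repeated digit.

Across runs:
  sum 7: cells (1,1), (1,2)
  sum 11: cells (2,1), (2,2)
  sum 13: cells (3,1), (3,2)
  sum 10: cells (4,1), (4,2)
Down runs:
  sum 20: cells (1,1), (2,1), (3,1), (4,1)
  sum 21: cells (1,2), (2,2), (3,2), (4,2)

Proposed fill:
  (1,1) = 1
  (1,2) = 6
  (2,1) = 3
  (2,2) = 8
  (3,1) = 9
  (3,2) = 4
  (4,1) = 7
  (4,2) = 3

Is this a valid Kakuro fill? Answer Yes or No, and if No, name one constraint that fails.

Across: 1+6=7; 3+8=11; 9+4=13; 7+3=10. Down: 1+3+9+7=20; 6+8+4+3=21. No digit repeats within any run.

Yes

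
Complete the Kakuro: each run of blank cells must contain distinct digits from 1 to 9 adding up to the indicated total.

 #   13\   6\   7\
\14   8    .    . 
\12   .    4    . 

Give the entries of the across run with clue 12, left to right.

R1C2 = 6 − 4 = 2 completes the 6 down.
R1C3 = 14 − 10 = 4 completes the 14 across.
R2C1 = 13 − 8 = 5 completes the 13 down.
R2C3 = 12 − 9 = 3 completes the 12 across.

5, 4, 3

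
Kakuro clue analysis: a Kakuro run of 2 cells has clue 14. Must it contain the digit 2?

Counterexample: {5,9} sums to 14 without using 2.

No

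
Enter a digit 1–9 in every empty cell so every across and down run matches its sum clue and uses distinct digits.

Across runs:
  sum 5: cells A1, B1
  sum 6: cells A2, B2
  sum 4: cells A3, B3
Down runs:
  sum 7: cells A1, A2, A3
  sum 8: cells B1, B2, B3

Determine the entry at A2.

4 in 2 cells must be {1,3}; 7 in 3 cells must be {1,2,4}.
The 4 across and the 7 down share only 1, so A3 = 1.
B3 = 4 − 1 = 3 completes the 4 across.
Nothing is forced directly, so branch on A1, whose candidates are 2 or 4. If A1 = 2: then B1 would have to be in {3} for the 5 across but in {1,4} for the 8 down — contradiction. So A1 = 4.
B1 = 5 − 4 = 1 completes the 5 across.
A2 = 7 − 5 = 2 completes the 7 down.
B2 = 6 − 2 = 4 completes the 6 across.

2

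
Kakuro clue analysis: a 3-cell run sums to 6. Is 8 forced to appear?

No

The only way to make 6 from 3 distinct digits is {1,2,3}, which does not contain 8.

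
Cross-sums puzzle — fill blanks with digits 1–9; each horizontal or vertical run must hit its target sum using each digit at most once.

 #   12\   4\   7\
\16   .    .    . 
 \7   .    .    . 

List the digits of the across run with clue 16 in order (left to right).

8 3 5

7 in 3 cells must be {1,2,4}; 4 in 2 cells must be {1,3}.
The 7 across and the 12 down share only 4, so R2C1 = 4.
Given what's placed, R2C2 must be 1 to fit the 7 across and 4 down.
R2C3 = 7 − 5 = 2 completes the 7 across.
R1C1 = 12 − 4 = 8 completes the 12 down.
R1C2 = 4 − 1 = 3 completes the 4 down.
R1C3 = 16 − 11 = 5 completes the 16 across.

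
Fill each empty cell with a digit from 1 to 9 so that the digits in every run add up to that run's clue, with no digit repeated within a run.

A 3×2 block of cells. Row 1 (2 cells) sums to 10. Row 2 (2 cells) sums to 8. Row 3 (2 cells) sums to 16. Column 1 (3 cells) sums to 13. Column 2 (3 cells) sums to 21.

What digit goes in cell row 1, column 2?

16 in 2 cells must be {7,9}.
Nothing is forced directly, so branch on (2,2), whose candidates are 5 or 6 or 7. If (2,2) = 6: that forces (2,1) = 2, (3,1) = 7, after which (3,2) would have to be in {9} for the 16 across but in {7,8} for the 21 down — contradiction. If (2,2) = 7: that forces (2,1) = 1, (3,2) = 9, after which (1,2) would have to be in {1,2,3,4,6,7,8,9} for the 10 across but in {5} for the 21 down — contradiction. So (2,2) = 5.
(2,1) = 8 − 5 = 3 completes the 8 across.
Given what's placed, (3,1) must be 9 to fit the 16 across and 13 down.
(3,2) = 16 − 9 = 7 completes the 16 across.
(1,1) = 13 − 12 = 1 completes the 13 down.
(1,2) = 10 − 1 = 9 completes the 10 across.

9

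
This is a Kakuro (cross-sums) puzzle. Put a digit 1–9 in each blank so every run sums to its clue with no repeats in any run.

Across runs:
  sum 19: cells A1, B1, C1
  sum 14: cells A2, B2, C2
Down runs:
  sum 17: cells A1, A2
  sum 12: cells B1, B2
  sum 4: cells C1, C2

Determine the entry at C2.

17 in 2 cells must be {8,9}; 4 in 2 cells must be {1,3}.
The 19 across and the 4 down share only 3, so C1 = 3.
C2 = 4 − 3 = 1 completes the 4 down.
Given what's placed, A1 must be 9 to fit the 19 across and 17 down.
B1 = 19 − 12 = 7 completes the 19 across.
A2 = 17 − 9 = 8 completes the 17 down.
B2 = 14 − 9 = 5 completes the 14 across.

1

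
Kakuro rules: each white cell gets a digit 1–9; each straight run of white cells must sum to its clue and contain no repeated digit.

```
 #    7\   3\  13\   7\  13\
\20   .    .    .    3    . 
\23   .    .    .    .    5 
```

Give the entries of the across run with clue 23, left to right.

3 in 2 cells must be {1,2}.
R1C5 = 13 − 5 = 8 completes the 13 down.
R2C4 = 7 − 3 = 4 completes the 7 down.
Given what's placed, R1C3 must be 6 to fit the 20 across and 13 down.
R2C3 = 13 − 6 = 7 completes the 13 down.
Given what's placed, R2C2 must be 1 to fit the 23 across and 3 down.
R1C2 = 3 − 1 = 2 completes the 3 down.
R2C1 = 23 − 17 = 6 completes the 23 across.

6 1 7 4 5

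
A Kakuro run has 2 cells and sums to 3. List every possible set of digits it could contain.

{1,2}

2 distinct digits from 1–9 sum between 3 and 17.
Only one set works: {1,2}.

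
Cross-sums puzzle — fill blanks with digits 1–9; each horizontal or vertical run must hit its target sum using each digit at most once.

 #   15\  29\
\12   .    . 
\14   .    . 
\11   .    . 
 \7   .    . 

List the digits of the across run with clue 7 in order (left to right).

29 in 4 cells must be {5,7,8,9}.
Only 5 fits R4C2 under both its across sum 7 and down sum 29.
R4C1 = 7 − 5 = 2 completes the 7 across.

2, 5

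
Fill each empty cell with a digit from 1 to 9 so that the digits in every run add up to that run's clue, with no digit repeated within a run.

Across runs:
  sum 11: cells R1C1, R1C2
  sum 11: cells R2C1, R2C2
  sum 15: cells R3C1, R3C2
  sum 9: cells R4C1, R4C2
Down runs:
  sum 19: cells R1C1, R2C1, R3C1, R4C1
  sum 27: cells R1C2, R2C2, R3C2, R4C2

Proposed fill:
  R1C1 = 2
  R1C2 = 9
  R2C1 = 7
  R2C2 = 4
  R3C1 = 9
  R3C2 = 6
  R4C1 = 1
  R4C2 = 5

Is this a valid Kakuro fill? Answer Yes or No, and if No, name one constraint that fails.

No — the across run R4C1–R4C2 sums to 6, not 9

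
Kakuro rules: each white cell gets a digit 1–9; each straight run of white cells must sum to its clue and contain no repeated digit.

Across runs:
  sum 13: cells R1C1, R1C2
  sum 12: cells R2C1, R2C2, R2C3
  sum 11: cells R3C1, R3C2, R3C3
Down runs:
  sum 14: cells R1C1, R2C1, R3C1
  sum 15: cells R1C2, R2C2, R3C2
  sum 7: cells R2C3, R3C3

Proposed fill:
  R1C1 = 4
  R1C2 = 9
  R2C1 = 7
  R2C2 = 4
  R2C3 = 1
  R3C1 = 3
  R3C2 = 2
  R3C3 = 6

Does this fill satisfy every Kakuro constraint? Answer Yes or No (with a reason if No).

Yes

Across: 4+9=13; 7+4+1=12; 3+2+6=11. Down: 4+7+3=14; 9+4+2=15; 1+6=7. No digit repeats within any run.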